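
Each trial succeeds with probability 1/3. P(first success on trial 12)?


Geometric: P(X=12) = (1-p)^(k-1)×p = (2/3)^11×1/3 = 2048/531441

P(X=12) = 2048/531441 ≈ 0.39%


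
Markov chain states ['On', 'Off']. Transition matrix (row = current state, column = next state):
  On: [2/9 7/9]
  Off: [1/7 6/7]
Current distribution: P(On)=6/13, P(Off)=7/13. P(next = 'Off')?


P(next=Off) = Σᵢ P(now=i)×P(i→Off)
= 6/13×7/9 + 7/13×6/7
= 14/39 + 6/13 = 32/39

P = 32/39 ≈ 0.8205


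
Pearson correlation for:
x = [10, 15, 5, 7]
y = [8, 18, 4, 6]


n=4, Σx=37, Σy=36, Σxy=412, Σx²=399, Σy²=440
r = (4×412 - 37×36)/√((4×399 - 37²)(4×440 - 36²))
= 316/√(227×464) = 316/√105328 ≈ 316/324.5428 ≈ 0.9737

r ≈ 0.9737


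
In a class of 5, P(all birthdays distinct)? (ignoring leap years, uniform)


P(all different) = Π(365-i)/365 for i=0..4
= (365/365)×(364/365)×...×(361/365)
= 0.972864

P ≈ 0.9729 ≈ 97.29%


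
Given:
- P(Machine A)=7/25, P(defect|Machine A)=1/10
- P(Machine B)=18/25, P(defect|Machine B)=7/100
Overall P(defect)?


P(B) = Σ P(B|Aᵢ)×P(Aᵢ)
  1/10×7/25 = 7/250
  7/100×18/25 = 63/1250
Sum = 49/625

P(defect) = 49/625 ≈ 7.84%


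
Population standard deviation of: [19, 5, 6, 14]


Mean = 44/4 = 11
  (19-11)²=64
  (5-11)²=36
  (6-11)²=25
  (14-11)²=9
Σ(x-μ)² = 134
σ² = 134/4 = 67/2

σ = √(67/2) ≈ 5.7879


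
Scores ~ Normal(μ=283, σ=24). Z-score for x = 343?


z = (x - μ)/σ = (343 - 283)/24 = 2.5

z = 2.5


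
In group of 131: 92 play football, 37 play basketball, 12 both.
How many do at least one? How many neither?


|A∪B| = 92+37-12 = 117
Neither = 131-117 = 14

At least one: 117; Neither: 14


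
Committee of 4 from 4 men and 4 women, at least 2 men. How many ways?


Count by #men:
  2M,2W: C(4,2)×C(4,2)=36
  3M,1W: C(4,3)×C(4,1)=16
  4M,0W: C(4,4)×C(4,0)=1
Total = 53

53


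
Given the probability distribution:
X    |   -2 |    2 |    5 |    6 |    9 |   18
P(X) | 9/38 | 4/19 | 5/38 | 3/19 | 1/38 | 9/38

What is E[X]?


E[X] = Σ x·P(X=x)
= (-2)×(9/38) + (2)×(4/19) + (5)×(5/38) + (6)×(3/19) + (9)×(1/38) + (18)×(9/38)
= 115/19

E[X] = 115/19


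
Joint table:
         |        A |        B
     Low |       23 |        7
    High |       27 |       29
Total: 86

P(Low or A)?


P(Low∨A) = P(Low) + P(A) - P(Low∧A)
= (30 + 50 - 23)/86 = 57/86

P = 57/86 ≈ 66.28%


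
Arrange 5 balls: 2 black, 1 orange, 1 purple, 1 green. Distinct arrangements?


5!/(2!×1!×1!×1!) = 60

60


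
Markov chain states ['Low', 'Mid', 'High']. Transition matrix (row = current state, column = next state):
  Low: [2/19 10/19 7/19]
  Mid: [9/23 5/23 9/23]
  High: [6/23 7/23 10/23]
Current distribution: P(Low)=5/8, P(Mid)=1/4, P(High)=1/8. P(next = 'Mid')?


P(next=Mid) = Σᵢ P(now=i)×P(i→Mid)
= 5/8×10/19 + 1/4×5/23 + 1/8×7/23
= 25/76 + 5/92 + 7/184 = 1473/3496

P = 1473/3496 ≈ 0.4213


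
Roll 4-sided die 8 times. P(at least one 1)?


P(no 1)^8 = (3/4)^8 = 6561/65536
P(≥1) = 1 - 6561/65536 = 58975/65536

P = 58975/65536 ≈ 89.99%


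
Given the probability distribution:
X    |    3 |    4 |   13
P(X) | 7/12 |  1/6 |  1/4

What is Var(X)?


E[X] = 17/3
E[X²] = 301/6
Var(X) = E[X²] - (E[X])² = 301/6 - 289/9 = 325/18

Var(X) = 325/18 ≈ 18.0556


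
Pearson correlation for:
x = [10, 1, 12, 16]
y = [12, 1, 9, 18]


n=4, Σx=39, Σy=40, Σxy=517, Σx²=501, Σy²=550
r = (4×517 - 39×40)/√((4×501 - 39²)(4×550 - 40²))
= 508/√(483×600) = 508/√289800 ≈ 508/538.3308 ≈ 0.9437

r ≈ 0.9437


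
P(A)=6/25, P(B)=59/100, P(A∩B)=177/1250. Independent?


P(A)×P(B) = 177/1250
P(A∩B) = 177/1250
Equal ✓ → Independent

Yes, independent


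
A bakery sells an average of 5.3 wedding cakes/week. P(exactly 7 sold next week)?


Poisson(λ=5.3): P(X=7) = e^(-λ)×λ^k/k!
= e^(-5.3) × 5.3^7 / 7!
≈ 0.004991593907 × 117471.113984 / 5040 ≈ 0.116343

P(X=7) ≈ 0.116343 ≈ 11.63%


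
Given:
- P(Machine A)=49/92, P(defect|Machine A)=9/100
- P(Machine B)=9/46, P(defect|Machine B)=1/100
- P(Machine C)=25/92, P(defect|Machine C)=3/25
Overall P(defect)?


P(B) = Σ P(B|Aᵢ)×P(Aᵢ)
  9/100×49/92 = 441/9200
  1/100×9/46 = 9/4600
  3/25×25/92 = 3/92
Sum = 33/400

P(defect) = 33/400 ≈ 8.25%


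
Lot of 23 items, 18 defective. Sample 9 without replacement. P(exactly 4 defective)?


Hypergeometric: C(18,4)×C(5,5)/C(23,9)
= 3060×1/817190 = 18/4807

P(X=4) = 18/4807 ≈ 0.37%


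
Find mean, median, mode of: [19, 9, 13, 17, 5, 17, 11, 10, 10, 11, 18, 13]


Sorted: [5, 9, 10, 10, 11, 11, 13, 13, 17, 17, 18, 19]
Mean = 153/12 = 51/4
Median = 12
Freq: {19: 1, 9: 1, 13: 2, 17: 2, 5: 1, 11: 2, 10: 2, 18: 1}
Mode: [10, 11, 13, 17]

Mean=51/4, Median=12, Mode=[10, 11, 13, 17]


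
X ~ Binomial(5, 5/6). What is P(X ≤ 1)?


P(X ≤ 1) = Σ P(X=i) for i=0..1
P(X=0) = 1/7776
P(X=1) = 25/7776
Sum = 13/3888

P(X ≤ 1) = 13/3888 ≈ 0.33%


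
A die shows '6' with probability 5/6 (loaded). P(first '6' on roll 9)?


Geometric: P(X=9) = (1-p)^(k-1)×p = (1/6)^8×5/6 = 5/10077696

P(X=9) = 5/10077696 ≈ 0.00%


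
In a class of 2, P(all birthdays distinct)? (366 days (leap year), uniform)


P(all different) = Π(366-i)/366 for i=0..1
= (366/366)×(365/366)×...×(365/366)
= 0.997268

P ≈ 0.9973 ≈ 99.73%


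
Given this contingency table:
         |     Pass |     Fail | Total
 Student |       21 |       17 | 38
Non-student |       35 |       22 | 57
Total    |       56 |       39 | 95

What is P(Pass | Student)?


P(Pass | Student) = 21/(21+17) = 21/38

P(Pass|Student) = 21/38 ≈ 55.26%


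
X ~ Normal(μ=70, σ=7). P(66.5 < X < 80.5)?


z₁=(66.5-70)/7=-0.5, z₂=(80.5-70)/7=1.5
P = Φ(1.5) - Φ(-0.5) = 0.933193 - 0.308538 = 0.624655 ≈ 0.6247

P(66.5 < X < 80.5) ≈ 0.6247


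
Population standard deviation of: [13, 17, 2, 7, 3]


Mean = 42/5
  (13-42/5)²=529/25
  (17-42/5)²=1849/25
  (2-42/5)²=1024/25
  (7-42/5)²=49/25
  (3-42/5)²=729/25
Σ(x-μ)² = 836/5
σ² = (836/5)/5 = 836/25

σ = √(836/25) ≈ 5.7827


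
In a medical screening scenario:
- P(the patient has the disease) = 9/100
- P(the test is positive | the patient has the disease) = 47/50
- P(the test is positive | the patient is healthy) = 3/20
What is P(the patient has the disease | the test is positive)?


Using Bayes' theorem:
P(A|B) = P(B|A)·P(A) / P(B)

P(the test is positive) = 47/50 × 9/100 + 3/20 × 91/100
= 423/5000 + 273/2000 = 2211/10000

P(the patient has the disease|the test is positive) = (423/5000) / (2211/10000) = 282/737

P(the patient has the disease|the test is positive) = 282/737 ≈ 38.26%


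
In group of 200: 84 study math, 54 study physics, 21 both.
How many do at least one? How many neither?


|A∪B| = 84+54-21 = 117
Neither = 200-117 = 83

At least one: 117; Neither: 83


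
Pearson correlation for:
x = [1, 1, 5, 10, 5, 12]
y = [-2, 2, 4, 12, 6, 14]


n=6, Σx=34, Σy=36, Σxy=338, Σx²=296, Σy²=400
r = (6×338 - 34×36)/√((6×296 - 34²)(6×400 - 36²))
= 804/√(620×1104) = 804/√684480 ≈ 804/827.3331 ≈ 0.9718

r ≈ 0.9718


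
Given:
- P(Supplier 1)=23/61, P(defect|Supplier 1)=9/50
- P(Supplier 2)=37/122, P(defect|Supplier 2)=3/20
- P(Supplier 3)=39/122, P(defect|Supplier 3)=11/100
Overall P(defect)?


P(B) = Σ P(B|Aᵢ)×P(Aᵢ)
  9/50×23/61 = 207/3050
  3/20×37/122 = 111/2440
  11/100×39/122 = 429/12200
Sum = 453/3050

P(defect) = 453/3050 ≈ 14.85%


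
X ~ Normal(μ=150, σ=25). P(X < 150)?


z = (150-150)/25 = 0.0
P(Z < 0.0) = 0.5000

P(X < 150) ≈ 0.5000


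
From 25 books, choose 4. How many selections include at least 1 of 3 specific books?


Complement: C(25,4) - C(22,4) = 12650 - 7315 = 5335

5335


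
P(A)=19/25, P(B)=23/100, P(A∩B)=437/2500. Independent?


P(A)×P(B) = 437/2500
P(A∩B) = 437/2500
Equal ✓ → Independent

Yes, independent


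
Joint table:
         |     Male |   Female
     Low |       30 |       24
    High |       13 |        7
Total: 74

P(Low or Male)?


P(Low∨Male) = P(Low) + P(Male) - P(Low∧Male)
= (54 + 43 - 30)/74 = 67/74

P = 67/74 ≈ 90.54%


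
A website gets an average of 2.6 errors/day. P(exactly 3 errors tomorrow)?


Poisson(λ=2.6): P(X=3) = e^(-λ)×λ^k/k!
= e^(-2.6) × 2.6^3 / 3!
≈ 0.07427357821 × 17.576 / 6 ≈ 0.217572

P(X=3) ≈ 0.217572 ≈ 21.76%


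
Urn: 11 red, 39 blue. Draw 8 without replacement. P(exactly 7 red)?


Hypergeometric: C(11,7)×C(39,1)/C(50,8)
= 330×39/536878650 = 39/1626905

P(X=7) = 39/1626905 ≈ 0.00%


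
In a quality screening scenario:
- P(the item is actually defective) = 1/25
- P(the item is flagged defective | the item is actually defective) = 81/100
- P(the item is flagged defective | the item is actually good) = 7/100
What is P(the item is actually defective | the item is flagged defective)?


Using Bayes' theorem:
P(A|B) = P(B|A)·P(A) / P(B)

P(the item is flagged defective) = 81/100 × 1/25 + 7/100 × 24/25
= 81/2500 + 42/625 = 249/2500

P(the item is actually defective|the item is flagged defective) = (81/2500) / (249/2500) = 27/83

P(the item is actually defective|the item is flagged defective) = 27/83 ≈ 32.53%


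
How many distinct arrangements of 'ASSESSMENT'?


Letters: 10, freq: {'A': 1, 'S': 4, 'E': 2, 'M': 1, 'N': 1, 'T': 1}
10!/(1!×4!×2!×1!×1!×1!) = 3628800/48 = 75600

75600


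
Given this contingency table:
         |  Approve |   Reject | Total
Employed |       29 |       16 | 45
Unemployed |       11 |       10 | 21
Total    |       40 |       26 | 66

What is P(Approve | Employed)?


P(Approve | Employed) = 29/(29+16) = 29/45

P(Approve|Employed) = 29/45 ≈ 64.44%


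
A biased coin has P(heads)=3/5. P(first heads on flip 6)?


Geometric: P(X=6) = (1-p)^(k-1)×p = (2/5)^5×3/5 = 96/15625

P(X=6) = 96/15625 ≈ 0.61%


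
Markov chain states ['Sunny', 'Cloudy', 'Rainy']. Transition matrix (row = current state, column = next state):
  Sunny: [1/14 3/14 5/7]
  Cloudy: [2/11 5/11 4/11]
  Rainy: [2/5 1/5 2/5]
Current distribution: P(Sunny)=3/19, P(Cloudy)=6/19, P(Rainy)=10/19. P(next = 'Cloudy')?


P(next=Cloudy) = Σᵢ P(now=i)×P(i→Cloudy)
= 3/19×3/14 + 6/19×5/11 + 10/19×1/5
= 9/266 + 30/209 + 2/19 = 827/2926

P = 827/2926 ≈ 0.2826


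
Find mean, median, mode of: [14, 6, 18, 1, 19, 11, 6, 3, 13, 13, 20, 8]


Sorted: [1, 3, 6, 6, 8, 11, 13, 13, 14, 18, 19, 20]
Mean = 132/12 = 11
Median = 12
Freq: {14: 1, 6: 2, 18: 1, 1: 1, 19: 1, 11: 1, 3: 1, 13: 2, 20: 1, 8: 1}
Mode: [6, 13]

Mean=11, Median=12, Mode=[6, 13]


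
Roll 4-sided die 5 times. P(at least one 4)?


P(no 4)^5 = (3/4)^5 = 243/1024
P(≥1) = 1 - 243/1024 = 781/1024

P = 781/1024 ≈ 76.27%


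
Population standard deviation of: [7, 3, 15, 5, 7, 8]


Mean = 45/6 = 15/2
  (7-15/2)²=1/4
  (3-15/2)²=81/4
  (15-15/2)²=225/4
  (5-15/2)²=25/4
  (7-15/2)²=1/4
  (8-15/2)²=1/4
Σ(x-μ)² = 167/2
σ² = (167/2)/6 = 167/12

σ = √(167/12) ≈ 3.7305


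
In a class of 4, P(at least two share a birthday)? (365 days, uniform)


P(all different) = Π(365-i)/365 for i=0..3
= 0.983644
P(match) = 1 - 0.983644 = 0.016356

P ≈ 0.0164 ≈ 1.64%


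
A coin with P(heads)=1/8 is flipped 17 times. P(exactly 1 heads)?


Binomial: P(X=1) = C(17,1)×p^1×(1-p)^16
= 17 × 1/8 × 33232930569601/281474976710656 = 564959819683217/2251799813685248

P(X=1) = 564959819683217/2251799813685248 ≈ 25.09%


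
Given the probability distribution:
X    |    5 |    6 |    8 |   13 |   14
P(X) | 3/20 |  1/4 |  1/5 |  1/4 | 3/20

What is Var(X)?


E[X] = 46/5
E[X²] = 486/5
Var(X) = E[X²] - (E[X])² = 486/5 - 2116/25 = 314/25

Var(X) = 314/25 ≈ 12.5600


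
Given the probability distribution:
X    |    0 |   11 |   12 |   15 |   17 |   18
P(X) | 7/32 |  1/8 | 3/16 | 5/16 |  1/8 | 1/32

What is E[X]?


E[X] = Σ x·P(X=x)
= (0)×(7/32) + (11)×(1/8) + (12)×(3/16) + (15)×(5/16) + (17)×(1/8) + (18)×(1/32)
= 11

E[X] = 11


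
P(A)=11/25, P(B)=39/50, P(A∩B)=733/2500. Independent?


P(A)×P(B) = 429/1250
P(A∩B) = 733/2500
Not equal → NOT independent

No, not independent


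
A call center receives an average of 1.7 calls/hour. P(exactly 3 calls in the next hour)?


Poisson(λ=1.7): P(X=3) = e^(-λ)×λ^k/k!
= e^(-1.7) × 1.7^3 / 3!
≈ 0.1826835241 × 4.913 / 6 ≈ 0.149587

P(X=3) ≈ 0.149587 ≈ 14.96%


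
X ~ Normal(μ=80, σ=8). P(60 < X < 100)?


z₁=(60-80)/8=-2.5, z₂=(100-80)/8=2.5
P = Φ(2.5) - Φ(-2.5) = 0.993790 - 0.006210 = 0.987580 ≈ 0.9876

P(60 < X < 100) ≈ 0.9876


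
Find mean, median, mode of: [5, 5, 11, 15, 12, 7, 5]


Sorted: [5, 5, 5, 7, 11, 12, 15]
Mean = 60/7
Median = 7
Freq: {5: 3, 11: 1, 15: 1, 12: 1, 7: 1}
Mode: [5]

Mean=60/7, Median=7, Mode=5


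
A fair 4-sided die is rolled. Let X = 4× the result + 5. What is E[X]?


E[die] = (1+4)/2 = 5/2
E[X] = 4×5/2 + 5 = 15

E[X] = 15


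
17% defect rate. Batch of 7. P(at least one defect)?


P(all good) = (83/100)^7 = 27136050989627/100000000000000
P(≥1 defect) = 72863949010373/100000000000000

P = 72863949010373/100000000000000 ≈ 72.86%


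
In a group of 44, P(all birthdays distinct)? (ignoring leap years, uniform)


P(all different) = Π(365-i)/365 for i=0..43
= (365/365)×(364/365)×...×(322/365)
= 0.067115

P ≈ 0.0671 ≈ 6.71%


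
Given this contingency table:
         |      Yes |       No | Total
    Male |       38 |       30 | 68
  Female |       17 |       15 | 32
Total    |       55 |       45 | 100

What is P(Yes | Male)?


P(Yes | Male) = 38/(38+30) = 38/68 = 19/34

P(Yes|Male) = 19/34 ≈ 55.88%


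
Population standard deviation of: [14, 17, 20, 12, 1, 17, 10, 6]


Mean = 97/8
  (14-97/8)²=225/64
  (17-97/8)²=1521/64
  (20-97/8)²=3969/64
  (12-97/8)²=1/64
  (1-97/8)²=7921/64
  (17-97/8)²=1521/64
  (10-97/8)²=289/64
  (6-97/8)²=2401/64
Σ(x-μ)² = 2231/8
σ² = (2231/8)/8 = 2231/64

σ = √(2231/64) ≈ 5.9042


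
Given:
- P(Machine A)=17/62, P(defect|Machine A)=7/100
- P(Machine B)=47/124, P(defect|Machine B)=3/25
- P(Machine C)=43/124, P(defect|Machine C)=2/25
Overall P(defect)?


P(B) = Σ P(B|Aᵢ)×P(Aᵢ)
  7/100×17/62 = 119/6200
  3/25×47/124 = 141/3100
  2/25×43/124 = 43/1550
Sum = 573/6200

P(defect) = 573/6200 ≈ 9.24%


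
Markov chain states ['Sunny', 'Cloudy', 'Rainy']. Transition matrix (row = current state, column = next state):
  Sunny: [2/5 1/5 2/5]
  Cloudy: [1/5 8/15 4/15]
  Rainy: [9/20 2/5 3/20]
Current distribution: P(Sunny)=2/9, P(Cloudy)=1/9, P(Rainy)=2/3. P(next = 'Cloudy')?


P(next=Cloudy) = Σᵢ P(now=i)×P(i→Cloudy)
= 2/9×1/5 + 1/9×8/15 + 2/3×2/5
= 2/45 + 8/135 + 4/15 = 10/27

P = 10/27 ≈ 0.3704


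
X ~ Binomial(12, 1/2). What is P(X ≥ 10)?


P(X ≥ 10) = Σ P(X=i) for i=10..12
P(X=10) = 33/2048
P(X=11) = 3/1024
P(X=12) = 1/4096
Sum = 79/4096

P(X ≥ 10) = 79/4096 ≈ 1.93%


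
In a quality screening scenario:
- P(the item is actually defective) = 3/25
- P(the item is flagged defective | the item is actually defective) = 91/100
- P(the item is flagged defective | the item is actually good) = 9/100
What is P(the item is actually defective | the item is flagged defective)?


Using Bayes' theorem:
P(A|B) = P(B|A)·P(A) / P(B)

P(the item is flagged defective) = 91/100 × 3/25 + 9/100 × 22/25
= 273/2500 + 99/1250 = 471/2500

P(the item is actually defective|the item is flagged defective) = (273/2500) / (471/2500) = 91/157

P(the item is actually defective|the item is flagged defective) = 91/157 ≈ 57.96%


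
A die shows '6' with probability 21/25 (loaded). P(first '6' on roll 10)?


Geometric: P(X=10) = (1-p)^(k-1)×p = (4/25)^9×21/25 = 5505024/95367431640625

P(X=10) = 5505024/95367431640625 ≈ 0.00%


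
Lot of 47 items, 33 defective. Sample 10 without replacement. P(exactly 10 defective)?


Hypergeometric: C(33,10)×C(14,0)/C(47,10)
= 92561040×1/5178066751 = 647280/36210257

P(X=10) = 647280/36210257 ≈ 1.79%


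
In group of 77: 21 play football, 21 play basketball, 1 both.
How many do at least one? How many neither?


|A∪B| = 21+21-1 = 41
Neither = 77-41 = 36

At least one: 41; Neither: 36


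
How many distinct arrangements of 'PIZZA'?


Letters: 5, freq: {'P': 1, 'I': 1, 'Z': 2, 'A': 1}
5!/(1!×1!×2!×1!) = 120/2 = 60

60


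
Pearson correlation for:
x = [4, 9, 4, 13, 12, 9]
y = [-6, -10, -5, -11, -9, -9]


n=6, Σx=51, Σy=-50, Σxy=-466, Σx²=507, Σy²=444
r = (6×(-466) - 51×(-50))/√((6×507 - 51²)(6×444 - (-50)²))
= -246/√(441×164) = -246/√72324 ≈ -246/268.9312 ≈ -0.9147

r ≈ -0.9147


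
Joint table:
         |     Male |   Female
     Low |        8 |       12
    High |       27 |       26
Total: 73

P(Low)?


P(Low) = (8+12)/73 = 20/73

P(Low) = 20/73 ≈ 27.40%


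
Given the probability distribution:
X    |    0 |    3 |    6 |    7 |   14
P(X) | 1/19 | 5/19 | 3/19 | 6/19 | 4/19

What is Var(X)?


E[X] = 131/19
E[X²] = 1231/19
Var(X) = E[X²] - (E[X])² = 1231/19 - 17161/361 = 6228/361

Var(X) = 6228/361 ≈ 17.2521


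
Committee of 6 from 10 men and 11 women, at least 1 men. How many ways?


Count by #men:
  1M,5W: C(10,1)×C(11,5)=4620
  2M,4W: C(10,2)×C(11,4)=14850
  3M,3W: C(10,3)×C(11,3)=19800
  4M,2W: C(10,4)×C(11,2)=11550
  5M,1W: C(10,5)×C(11,1)=2772
  6M,0W: C(10,6)×C(11,0)=210
Total = 53802

53802


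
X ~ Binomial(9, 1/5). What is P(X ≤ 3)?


P(X ≤ 3) = Σ P(X=i) for i=0..3
P(X=0) = 262144/1953125
P(X=1) = 589824/1953125
P(X=2) = 589824/1953125
P(X=3) = 344064/1953125
Sum = 1785856/1953125

P(X ≤ 3) = 1785856/1953125 ≈ 91.44%


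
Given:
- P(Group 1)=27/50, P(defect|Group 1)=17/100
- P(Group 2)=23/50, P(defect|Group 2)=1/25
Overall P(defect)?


P(B) = Σ P(B|Aᵢ)×P(Aᵢ)
  17/100×27/50 = 459/5000
  1/25×23/50 = 23/1250
Sum = 551/5000

P(defect) = 551/5000 ≈ 11.02%


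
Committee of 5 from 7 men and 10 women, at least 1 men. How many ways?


Count by #men:
  1M,4W: C(7,1)×C(10,4)=1470
  2M,3W: C(7,2)×C(10,3)=2520
  3M,2W: C(7,3)×C(10,2)=1575
  4M,1W: C(7,4)×C(10,1)=350
  5M,0W: C(7,5)×C(10,0)=21
Total = 5936

5936


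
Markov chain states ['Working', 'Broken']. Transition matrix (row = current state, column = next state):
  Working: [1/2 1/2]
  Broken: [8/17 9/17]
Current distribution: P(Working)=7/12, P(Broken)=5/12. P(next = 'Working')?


P(next=Working) = Σᵢ P(now=i)×P(i→Working)
= 7/12×1/2 + 5/12×8/17
= 7/24 + 10/51 = 199/408

P = 199/408 ≈ 0.4877


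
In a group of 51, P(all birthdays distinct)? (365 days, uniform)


P(all different) = Π(365-i)/365 for i=0..50
= (365/365)×(364/365)×...×(315/365)
= 0.025568

P ≈ 0.0256 ≈ 2.56%


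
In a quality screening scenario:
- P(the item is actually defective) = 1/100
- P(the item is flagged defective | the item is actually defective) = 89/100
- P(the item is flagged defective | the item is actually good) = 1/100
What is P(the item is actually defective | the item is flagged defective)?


Using Bayes' theorem:
P(A|B) = P(B|A)·P(A) / P(B)

P(the item is flagged defective) = 89/100 × 1/100 + 1/100 × 99/100
= 89/10000 + 99/10000 = 47/2500

P(the item is actually defective|the item is flagged defective) = (89/10000) / (47/2500) = 89/188

P(the item is actually defective|the item is flagged defective) = 89/188 ≈ 47.34%


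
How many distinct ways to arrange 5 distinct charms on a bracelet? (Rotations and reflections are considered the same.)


Free circular arrangements: rotations and reflections both identified.
(n-1)!/2 = 4!/2 = 24/2 = 12

12


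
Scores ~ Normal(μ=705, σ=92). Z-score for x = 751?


z = (x - μ)/σ = (751 - 705)/92 = 0.5

z = 0.5


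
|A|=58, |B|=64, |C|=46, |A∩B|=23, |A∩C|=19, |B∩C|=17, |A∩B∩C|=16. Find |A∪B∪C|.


|A∪B∪C| = 58+64+46-23-19-17+16 = 125

|A∪B∪C| = 125


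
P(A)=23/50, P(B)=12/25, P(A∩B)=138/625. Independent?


P(A)×P(B) = 138/625
P(A∩B) = 138/625
Equal ✓ → Independent

Yes, independent


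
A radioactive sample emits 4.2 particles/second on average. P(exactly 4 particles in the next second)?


Poisson(λ=4.2): P(X=4) = e^(-λ)×λ^k/k!
= e^(-4.2) × 4.2^4 / 4!
≈ 0.01499557682 × 311.1696 / 24 ≈ 0.194424

P(X=4) ≈ 0.194424 ≈ 19.44%


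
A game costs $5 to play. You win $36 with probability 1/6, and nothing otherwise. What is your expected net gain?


E[gain] = (36-5)×1/6 + (-5)×5/6
= 31/6 - 25/6 = 1

Expected net gain = $1 ≈ $1.00


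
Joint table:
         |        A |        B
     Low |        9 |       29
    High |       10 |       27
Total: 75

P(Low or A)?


P(Low∨A) = P(Low) + P(A) - P(Low∧A)
= (38 + 19 - 9)/75 = 48/75 = 16/25

P = 16/25 ≈ 64.00%


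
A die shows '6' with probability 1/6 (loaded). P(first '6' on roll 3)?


Geometric: P(X=3) = (1-p)^(k-1)×p = (5/6)^2×1/6 = 25/216

P(X=3) = 25/216 ≈ 11.57%


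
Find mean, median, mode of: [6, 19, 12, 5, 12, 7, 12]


Sorted: [5, 6, 7, 12, 12, 12, 19]
Mean = 73/7
Median = 12
Freq: {6: 1, 19: 1, 12: 3, 5: 1, 7: 1}
Mode: [12]

Mean=73/7, Median=12, Mode=12


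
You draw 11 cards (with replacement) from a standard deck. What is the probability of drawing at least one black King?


P(not a black King) = 50/52 = 25/26
P(none in 11 draws) = (25/26)^11 = 2384185791015625/3670344486987776
P(≥1 black King) = 1 - 2384185791015625/3670344486987776 = 1286158695972151/3670344486987776

P = 1286158695972151/3670344486987776 ≈ 35.04%


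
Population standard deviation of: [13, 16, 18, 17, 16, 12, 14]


Mean = 106/7
  (13-106/7)²=225/49
  (16-106/7)²=36/49
  (18-106/7)²=400/49
  (17-106/7)²=169/49
  (16-106/7)²=36/49
  (12-106/7)²=484/49
  (14-106/7)²=64/49
Σ(x-μ)² = 202/7
σ² = (202/7)/7 = 202/49

σ = √(202/49) ≈ 2.0304


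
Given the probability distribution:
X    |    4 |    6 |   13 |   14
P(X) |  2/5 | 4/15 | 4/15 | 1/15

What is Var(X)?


E[X] = 38/5
E[X²] = 1112/15
Var(X) = E[X²] - (E[X])² = 1112/15 - 1444/25 = 1228/75

Var(X) = 1228/75 ≈ 16.3733


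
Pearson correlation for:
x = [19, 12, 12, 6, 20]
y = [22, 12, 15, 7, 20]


n=5, Σx=69, Σy=76, Σxy=1184, Σx²=1085, Σy²=1302
r = (5×1184 - 69×76)/√((5×1085 - 69²)(5×1302 - 76²))
= 676/√(664×734) = 676/√487376 ≈ 676/698.1232 ≈ 0.9683

r ≈ 0.9683


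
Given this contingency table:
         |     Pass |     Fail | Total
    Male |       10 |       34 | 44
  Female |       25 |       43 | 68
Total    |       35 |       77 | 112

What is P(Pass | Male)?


P(Pass | Male) = 10/(10+34) = 10/44 = 5/22

P(Pass|Male) = 5/22 ≈ 22.73%


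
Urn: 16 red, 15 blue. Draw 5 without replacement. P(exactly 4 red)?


Hypergeometric: C(16,4)×C(15,1)/C(31,5)
= 1820×15/169911 = 1300/8091

P(X=4) = 1300/8091 ≈ 16.07%


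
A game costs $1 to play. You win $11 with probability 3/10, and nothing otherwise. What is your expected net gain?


E[gain] = (11-1)×3/10 + (-1)×7/10
= 3 - 7/10 = 23/10

Expected net gain = $23/10 ≈ $2.30


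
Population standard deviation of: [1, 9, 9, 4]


Mean = 23/4
  (1-23/4)²=361/16
  (9-23/4)²=169/16
  (9-23/4)²=169/16
  (4-23/4)²=49/16
Σ(x-μ)² = 187/4
σ² = (187/4)/4 = 187/16

σ = √(187/16) ≈ 3.4187


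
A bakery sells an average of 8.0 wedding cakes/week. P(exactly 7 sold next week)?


Poisson(λ=8.0): P(X=7) = e^(-λ)×λ^k/k!
= e^(-8.0) × 8.0^7 / 7!
≈ 0.0003354626279 × 2097152 / 5040 ≈ 0.139587

P(X=7) ≈ 0.139587 ≈ 13.96%


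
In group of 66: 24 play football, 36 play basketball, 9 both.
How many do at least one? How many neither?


|A∪B| = 24+36-9 = 51
Neither = 66-51 = 15

At least one: 51; Neither: 15


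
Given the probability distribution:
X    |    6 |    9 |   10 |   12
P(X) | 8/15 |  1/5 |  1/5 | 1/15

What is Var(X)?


E[X] = 39/5
E[X²] = 65
Var(X) = E[X²] - (E[X])² = 65 - 1521/25 = 104/25

Var(X) = 104/25 ≈ 4.1600


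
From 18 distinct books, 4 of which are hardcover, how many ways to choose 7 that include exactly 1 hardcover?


Choose 1 of the 4 hardcovers and 6 of the other 14 books:
C(4,1)×C(14,6) = 4×3003 = 12012

12012


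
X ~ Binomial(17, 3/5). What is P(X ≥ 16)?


P(X ≥ 16) = Σ P(X=i) for i=16..17
P(X=16) = 1463588514/762939453125
P(X=17) = 129140163/762939453125
Sum = 1592728677/762939453125

P(X ≥ 16) = 1592728677/762939453125 ≈ 0.21%


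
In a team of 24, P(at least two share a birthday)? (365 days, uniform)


P(all different) = Π(365-i)/365 for i=0..23
= 0.461656
P(match) = 1 - 0.461656 = 0.538344

P ≈ 0.5383 ≈ 53.83%


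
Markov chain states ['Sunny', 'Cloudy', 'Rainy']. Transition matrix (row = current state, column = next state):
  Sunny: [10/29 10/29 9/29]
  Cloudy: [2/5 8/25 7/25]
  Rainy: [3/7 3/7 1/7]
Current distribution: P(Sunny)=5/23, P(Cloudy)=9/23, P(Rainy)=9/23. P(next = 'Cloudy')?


P(next=Cloudy) = Σᵢ P(now=i)×P(i→Cloudy)
= 5/23×10/29 + 9/23×8/25 + 9/23×3/7
= 50/667 + 72/575 + 27/161 = 1867/5075

P = 1867/5075 ≈ 0.3679


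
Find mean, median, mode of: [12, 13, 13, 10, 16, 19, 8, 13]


Sorted: [8, 10, 12, 13, 13, 13, 16, 19]
Mean = 104/8 = 13
Median = 13
Freq: {12: 1, 13: 3, 10: 1, 16: 1, 19: 1, 8: 1}
Mode: [13]

Mean=13, Median=13, Mode=13


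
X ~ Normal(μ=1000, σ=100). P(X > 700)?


z = (700-1000)/100 = -3.0
P(X > 700) = 1 - P(Z ≤ -3.0) = 1 - 0.0013 = 0.9987

P(X > 700) ≈ 0.9987


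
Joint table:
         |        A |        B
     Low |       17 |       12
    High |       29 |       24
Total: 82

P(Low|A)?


P(Low|A) = 17/(17+29) = 17/46

P = 17/46 ≈ 36.96%


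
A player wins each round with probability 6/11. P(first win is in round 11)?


Geometric: P(X=11) = (1-p)^(k-1)×p = (5/11)^10×6/11 = 58593750/285311670611

P(X=11) = 58593750/285311670611 ≈ 0.02%


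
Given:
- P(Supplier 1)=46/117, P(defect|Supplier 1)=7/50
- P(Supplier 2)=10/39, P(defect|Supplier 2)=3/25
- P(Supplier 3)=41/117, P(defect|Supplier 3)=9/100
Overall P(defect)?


P(B) = Σ P(B|Aᵢ)×P(Aᵢ)
  7/50×46/117 = 161/2925
  3/25×10/39 = 2/65
  9/100×41/117 = 41/1300
Sum = 1373/11700

P(defect) = 1373/11700 ≈ 11.74%


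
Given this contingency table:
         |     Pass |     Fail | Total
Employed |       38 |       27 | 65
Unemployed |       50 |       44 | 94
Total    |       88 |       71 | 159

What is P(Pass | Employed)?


P(Pass | Employed) = 38/(38+27) = 38/65

P(Pass|Employed) = 38/65 ≈ 58.46%


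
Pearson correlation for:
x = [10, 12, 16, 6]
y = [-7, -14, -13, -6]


n=4, Σx=44, Σy=-40, Σxy=-482, Σx²=536, Σy²=450
r = (4×(-482) - 44×(-40))/√((4×536 - 44²)(4×450 - (-40)²))
= -168/√(208×200) = -168/√41600 ≈ -168/203.9608 ≈ -0.8237

r ≈ -0.8237


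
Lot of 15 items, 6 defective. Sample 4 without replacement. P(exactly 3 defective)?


Hypergeometric: C(6,3)×C(9,1)/C(15,4)
= 20×9/1365 = 12/91

P(X=3) = 12/91 ≈ 13.19%


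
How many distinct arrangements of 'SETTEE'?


Letters: 6, freq: {'S': 1, 'E': 3, 'T': 2}
6!/(1!×3!×2!) = 720/12 = 60

60


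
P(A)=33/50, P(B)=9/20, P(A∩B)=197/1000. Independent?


P(A)×P(B) = 297/1000
P(A∩B) = 197/1000
Not equal → NOT independent

No, not independent


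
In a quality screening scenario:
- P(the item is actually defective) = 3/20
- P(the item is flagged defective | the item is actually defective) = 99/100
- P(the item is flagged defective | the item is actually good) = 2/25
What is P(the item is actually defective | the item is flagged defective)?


Using Bayes' theorem:
P(A|B) = P(B|A)·P(A) / P(B)

P(the item is flagged defective) = 99/100 × 3/20 + 2/25 × 17/20
= 297/2000 + 17/250 = 433/2000

P(the item is actually defective|the item is flagged defective) = (297/2000) / (433/2000) = 297/433

P(the item is actually defective|the item is flagged defective) = 297/433 ≈ 68.59%


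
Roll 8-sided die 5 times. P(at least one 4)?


P(no 4)^5 = (7/8)^5 = 16807/32768
P(≥1) = 1 - 16807/32768 = 15961/32768

P = 15961/32768 ≈ 48.71%


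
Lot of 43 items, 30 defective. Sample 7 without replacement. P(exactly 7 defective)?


Hypergeometric: C(30,7)×C(13,0)/C(43,7)
= 2035800×1/32224114 = 78300/1239389

P(X=7) = 78300/1239389 ≈ 6.32%


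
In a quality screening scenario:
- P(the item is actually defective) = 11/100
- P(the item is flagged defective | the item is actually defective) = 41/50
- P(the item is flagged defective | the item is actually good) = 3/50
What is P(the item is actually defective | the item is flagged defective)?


Using Bayes' theorem:
P(A|B) = P(B|A)·P(A) / P(B)

P(the item is flagged defective) = 41/50 × 11/100 + 3/50 × 89/100
= 451/5000 + 267/5000 = 359/2500

P(the item is actually defective|the item is flagged defective) = (451/5000) / (359/2500) = 451/718

P(the item is actually defective|the item is flagged defective) = 451/718 ≈ 62.81%


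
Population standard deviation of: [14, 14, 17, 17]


Mean = 62/4 = 31/2
  (14-31/2)²=9/4
  (14-31/2)²=9/4
  (17-31/2)²=9/4
  (17-31/2)²=9/4
Σ(x-μ)² = 9
σ² = 9/4

σ = √(9/4) ≈ 1.5000


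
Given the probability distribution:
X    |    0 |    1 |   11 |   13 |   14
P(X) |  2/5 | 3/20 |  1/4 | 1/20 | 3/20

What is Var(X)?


E[X] = 113/20
E[X²] = 273/4
Var(X) = E[X²] - (E[X])² = 273/4 - 12769/400 = 14531/400

Var(X) = 14531/400 ≈ 36.3275


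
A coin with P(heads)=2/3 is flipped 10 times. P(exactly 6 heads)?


Binomial: P(X=6) = C(10,6)×p^6×(1-p)^4
= 210 × 64/729 × 1/81 = 4480/19683

P(X=6) = 4480/19683 ≈ 22.76%


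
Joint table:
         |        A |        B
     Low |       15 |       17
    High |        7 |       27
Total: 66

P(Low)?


P(Low) = (15+17)/66 = 32/66 = 16/33

P(Low) = 16/33 ≈ 48.48%


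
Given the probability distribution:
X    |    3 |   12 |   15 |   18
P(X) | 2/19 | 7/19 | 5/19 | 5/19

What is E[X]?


E[X] = Σ x·P(X=x)
= (3)×(2/19) + (12)×(7/19) + (15)×(5/19) + (18)×(5/19)
= 255/19

E[X] = 255/19


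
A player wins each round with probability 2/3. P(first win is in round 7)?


Geometric: P(X=7) = (1-p)^(k-1)×p = (1/3)^6×2/3 = 2/2187

P(X=7) = 2/2187 ≈ 0.09%


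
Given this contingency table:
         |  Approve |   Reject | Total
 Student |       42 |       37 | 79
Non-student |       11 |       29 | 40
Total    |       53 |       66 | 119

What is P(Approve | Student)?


P(Approve | Student) = 42/(42+37) = 42/79

P(Approve|Student) = 42/79 ≈ 53.16%


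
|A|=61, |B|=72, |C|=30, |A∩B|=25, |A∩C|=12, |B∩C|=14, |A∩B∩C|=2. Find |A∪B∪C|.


|A∪B∪C| = 61+72+30-25-12-14+2 = 114

|A∪B∪C| = 114


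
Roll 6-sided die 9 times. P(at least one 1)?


P(no 1)^9 = (5/6)^9 = 1953125/10077696
P(≥1) = 1 - 1953125/10077696 = 8124571/10077696

P = 8124571/10077696 ≈ 80.62%


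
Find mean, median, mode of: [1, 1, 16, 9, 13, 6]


Sorted: [1, 1, 6, 9, 13, 16]
Mean = 46/6 = 23/3
Median = 15/2
Freq: {1: 2, 16: 1, 9: 1, 13: 1, 6: 1}
Mode: [1]

Mean=23/3, Median=15/2, Mode=1


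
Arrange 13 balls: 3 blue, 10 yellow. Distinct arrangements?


13!/(3!×10!) = 286

286


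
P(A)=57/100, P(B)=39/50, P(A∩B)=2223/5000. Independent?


P(A)×P(B) = 2223/5000
P(A∩B) = 2223/5000
Equal ✓ → Independent

Yes, independent


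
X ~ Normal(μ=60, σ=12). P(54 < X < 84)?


z₁=(54-60)/12=-0.5, z₂=(84-60)/12=2.0
P = Φ(2.0) - Φ(-0.5) = 0.977250 - 0.308538 = 0.668712 ≈ 0.6687

P(54 < X < 84) ≈ 0.6687


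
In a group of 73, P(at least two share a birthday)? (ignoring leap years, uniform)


P(all different) = Π(365-i)/365 for i=0..72
= 0.000439
P(match) = 1 - 0.000439 = 0.999561

P ≈ 0.9996 ≈ 99.96%


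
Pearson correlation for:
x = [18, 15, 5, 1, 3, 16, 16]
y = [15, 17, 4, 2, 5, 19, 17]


n=7, Σx=74, Σy=79, Σxy=1138, Σx²=1096, Σy²=1209
r = (7×1138 - 74×79)/√((7×1096 - 74²)(7×1209 - 79²))
= 2120/√(2196×2222) = 2120/√4879512 ≈ 2120/2208.9617 ≈ 0.9597

r ≈ 0.9597


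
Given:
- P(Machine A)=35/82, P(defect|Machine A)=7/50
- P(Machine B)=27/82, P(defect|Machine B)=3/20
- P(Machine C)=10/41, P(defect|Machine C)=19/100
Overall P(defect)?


P(B) = Σ P(B|Aᵢ)×P(Aᵢ)
  7/50×35/82 = 49/820
  3/20×27/82 = 81/1640
  19/100×10/41 = 19/410
Sum = 51/328

P(defect) = 51/328 ≈ 15.55%


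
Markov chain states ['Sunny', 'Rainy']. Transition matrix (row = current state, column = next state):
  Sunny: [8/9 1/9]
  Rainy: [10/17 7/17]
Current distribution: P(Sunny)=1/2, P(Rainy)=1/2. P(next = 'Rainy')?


P(next=Rainy) = Σᵢ P(now=i)×P(i→Rainy)
= 1/2×1/9 + 1/2×7/17
= 1/18 + 7/34 = 40/153

P = 40/153 ≈ 0.2614


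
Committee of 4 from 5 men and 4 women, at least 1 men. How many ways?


Count by #men:
  1M,3W: C(5,1)×C(4,3)=20
  2M,2W: C(5,2)×C(4,2)=60
  3M,1W: C(5,3)×C(4,1)=40
  4M,0W: C(5,4)×C(4,0)=5
Total = 125

125


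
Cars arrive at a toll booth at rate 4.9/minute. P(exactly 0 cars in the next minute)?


Poisson(λ=4.9): P(X=0) = e^(-λ)×λ^k/k!
= e^(-4.9) × 4.9^0 / 0!
≈ 0.007446583071 × 1 / 1 ≈ 0.007447

P(X=0) ≈ 0.007447 ≈ 0.74%


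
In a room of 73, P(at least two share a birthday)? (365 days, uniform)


P(all different) = Π(365-i)/365 for i=0..72
= 0.000439
P(match) = 1 - 0.000439 = 0.999561

P ≈ 0.9996 ≈ 99.96%


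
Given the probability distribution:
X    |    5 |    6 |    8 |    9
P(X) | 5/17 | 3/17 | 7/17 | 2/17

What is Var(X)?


E[X] = 117/17
E[X²] = 843/17
Var(X) = E[X²] - (E[X])² = 843/17 - 13689/289 = 642/289

Var(X) = 642/289 ≈ 2.2215


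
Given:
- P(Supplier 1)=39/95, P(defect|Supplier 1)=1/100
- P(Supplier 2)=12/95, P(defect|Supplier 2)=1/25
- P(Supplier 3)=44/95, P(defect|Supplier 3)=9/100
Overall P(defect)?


P(B) = Σ P(B|Aᵢ)×P(Aᵢ)
  1/100×39/95 = 39/9500
  1/25×12/95 = 12/2375
  9/100×44/95 = 99/2375
Sum = 483/9500

P(defect) = 483/9500 ≈ 5.08%


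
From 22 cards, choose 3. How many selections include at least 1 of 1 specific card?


Complement: C(22,3) - C(21,3) = 1540 - 1330 = 210

210


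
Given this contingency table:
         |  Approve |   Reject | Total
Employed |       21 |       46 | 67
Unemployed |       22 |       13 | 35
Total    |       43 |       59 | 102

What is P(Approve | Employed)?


P(Approve | Employed) = 21/(21+46) = 21/67

P(Approve|Employed) = 21/67 ≈ 31.34%


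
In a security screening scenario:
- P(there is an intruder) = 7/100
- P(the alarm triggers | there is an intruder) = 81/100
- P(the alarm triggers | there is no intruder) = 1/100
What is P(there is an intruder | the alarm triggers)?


Using Bayes' theorem:
P(A|B) = P(B|A)·P(A) / P(B)

P(the alarm triggers) = 81/100 × 7/100 + 1/100 × 93/100
= 567/10000 + 93/10000 = 33/500

P(there is an intruder|the alarm triggers) = (567/10000) / (33/500) = 189/220

P(there is an intruder|the alarm triggers) = 189/220 ≈ 85.91%


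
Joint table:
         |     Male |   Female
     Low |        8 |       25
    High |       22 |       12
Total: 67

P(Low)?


P(Low) = (8+25)/67 = 33/67

P(Low) = 33/67 ≈ 49.25%


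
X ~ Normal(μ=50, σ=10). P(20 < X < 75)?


z₁=(20-50)/10=-3.0, z₂=(75-50)/10=2.5
P = Φ(2.5) - Φ(-3.0) = 0.993790 - 0.001350 = 0.992440 ≈ 0.9924

P(20 < X < 75) ≈ 0.9924


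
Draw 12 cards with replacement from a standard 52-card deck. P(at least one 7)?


P(not a 7) = 48/52 = 12/13
P(none in 12 draws) = (12/13)^12 = 8916100448256/23298085122481
P(≥1 7) = 1 - 8916100448256/23298085122481 = 14381984674225/23298085122481

P = 14381984674225/23298085122481 ≈ 61.73%


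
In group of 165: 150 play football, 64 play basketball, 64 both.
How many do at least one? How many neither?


|A∪B| = 150+64-64 = 150
Neither = 165-150 = 15

At least one: 150; Neither: 15


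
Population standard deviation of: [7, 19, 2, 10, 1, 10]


Mean = 49/6
  (7-49/6)²=49/36
  (19-49/6)²=4225/36
  (2-49/6)²=1369/36
  (10-49/6)²=121/36
  (1-49/6)²=1849/36
  (10-49/6)²=121/36
Σ(x-μ)² = 1289/6
σ² = (1289/6)/6 = 1289/36

σ = √(1289/36) ≈ 5.9838


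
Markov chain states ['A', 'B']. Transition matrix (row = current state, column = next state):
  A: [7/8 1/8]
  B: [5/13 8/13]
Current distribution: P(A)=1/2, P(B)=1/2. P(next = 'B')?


P(next=B) = Σᵢ P(now=i)×P(i→B)
= 1/2×1/8 + 1/2×8/13
= 1/16 + 4/13 = 77/208

P = 77/208 ≈ 0.3702


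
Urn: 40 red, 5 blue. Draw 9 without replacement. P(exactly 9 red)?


Hypergeometric: C(40,9)×C(5,0)/C(45,9)
= 273438880×1/886163135 = 544/1763

P(X=9) = 544/1763 ≈ 30.86%


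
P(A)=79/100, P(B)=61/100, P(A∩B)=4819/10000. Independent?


P(A)×P(B) = 4819/10000
P(A∩B) = 4819/10000
Equal ✓ → Independent

Yes, independent


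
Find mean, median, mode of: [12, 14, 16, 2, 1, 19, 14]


Sorted: [1, 2, 12, 14, 14, 16, 19]
Mean = 78/7
Median = 14
Freq: {12: 1, 14: 2, 16: 1, 2: 1, 1: 1, 19: 1}
Mode: [14]

Mean=78/7, Median=14, Mode=14


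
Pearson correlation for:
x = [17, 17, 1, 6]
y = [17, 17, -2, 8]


n=4, Σx=41, Σy=40, Σxy=624, Σx²=615, Σy²=646
r = (4×624 - 41×40)/√((4×615 - 41²)(4×646 - 40²))
= 856/√(779×984) = 856/√766536 ≈ 856/875.5204 ≈ 0.9777

r ≈ 0.9777


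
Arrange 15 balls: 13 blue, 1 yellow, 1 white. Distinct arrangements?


15!/(13!×1!×1!) = 210

210


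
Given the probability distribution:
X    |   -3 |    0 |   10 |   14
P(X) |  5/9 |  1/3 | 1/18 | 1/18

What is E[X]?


E[X] = Σ x·P(X=x)
= (-3)×(5/9) + (0)×(1/3) + (10)×(1/18) + (14)×(1/18)
= -1/3

E[X] = -1/3


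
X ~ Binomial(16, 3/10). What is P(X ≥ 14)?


P(X ≥ 14) = Σ P(X=i) for i=14..16
P(X=14) = 703096443/250000000000000
P(X=15) = 100442349/625000000000000
P(X=16) = 43046721/10000000000000000
Sum = 1190959281/400000000000000

P(X ≥ 14) = 1190959281/400000000000000 ≈ 0.00%


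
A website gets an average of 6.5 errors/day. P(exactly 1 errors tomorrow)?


Poisson(λ=6.5): P(X=1) = e^(-λ)×λ^k/k!
= e^(-6.5) × 6.5^1 / 1!
≈ 0.001503439193 × 6.5 / 1 ≈ 0.009772

P(X=1) ≈ 0.009772 ≈ 0.98%


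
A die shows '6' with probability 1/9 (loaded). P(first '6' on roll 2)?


Geometric: P(X=2) = (1-p)^(k-1)×p = (8/9)^1×1/9 = 8/81

P(X=2) = 8/81 ≈ 9.88%


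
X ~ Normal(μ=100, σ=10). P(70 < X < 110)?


z₁=(70-100)/10=-3.0, z₂=(110-100)/10=1.0
P = Φ(1.0) - Φ(-3.0) = 0.841345 - 0.001350 = 0.839995 ≈ 0.8400

P(70 < X < 110) ≈ 0.8400


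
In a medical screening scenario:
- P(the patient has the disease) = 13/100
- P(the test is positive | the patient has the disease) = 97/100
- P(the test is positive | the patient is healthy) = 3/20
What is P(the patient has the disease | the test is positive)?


Using Bayes' theorem:
P(A|B) = P(B|A)·P(A) / P(B)

P(the test is positive) = 97/100 × 13/100 + 3/20 × 87/100
= 1261/10000 + 261/2000 = 1283/5000

P(the patient has the disease|the test is positive) = (1261/10000) / (1283/5000) = 1261/2566

P(the patient has the disease|the test is positive) = 1261/2566 ≈ 49.14%


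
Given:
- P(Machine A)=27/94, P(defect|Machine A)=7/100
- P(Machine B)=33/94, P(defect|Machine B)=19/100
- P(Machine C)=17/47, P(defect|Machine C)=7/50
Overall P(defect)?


P(B) = Σ P(B|Aᵢ)×P(Aᵢ)
  7/100×27/94 = 189/9400
  19/100×33/94 = 627/9400
  7/50×17/47 = 119/2350
Sum = 323/2350

P(defect) = 323/2350 ≈ 13.74%


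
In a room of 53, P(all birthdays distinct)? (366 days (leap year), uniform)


P(all different) = Π(366-i)/366 for i=0..52
= (366/366)×(365/366)×...×(314/366)
= 0.019079

P ≈ 0.0191 ≈ 1.91%


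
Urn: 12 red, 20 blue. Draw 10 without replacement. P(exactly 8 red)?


Hypergeometric: C(12,8)×C(20,2)/C(32,10)
= 495×190/64512240 = 3135/2150408

P(X=8) = 3135/2150408 ≈ 0.15%
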